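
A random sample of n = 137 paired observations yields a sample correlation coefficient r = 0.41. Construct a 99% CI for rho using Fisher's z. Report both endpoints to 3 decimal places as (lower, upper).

z_r = atanh(0.41) = 0.435611;  SE = 1/√(n−3) = 1/√134 = 0.086387
z-limits: 0.435611 ± 2.576·0.086387 = 0.435611 ± 0.222533 = [0.213078, 0.658144]
ρ-limits: (tanh 0.213078, tanh 0.658144) = (0.210, 0.577)

(0.210, 0.577)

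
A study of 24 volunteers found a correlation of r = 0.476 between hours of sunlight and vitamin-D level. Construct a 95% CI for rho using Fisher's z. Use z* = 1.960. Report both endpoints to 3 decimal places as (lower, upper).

(0.090, 0.738)

z_r = atanh(0.476) = 0.517800;  SE = 1/√(n−3) = 1/√21 = 0.218218
z-limits: 0.517800 ± 1.960·0.218218 = 0.517800 ± 0.427707 = [0.090093, 0.945507]
ρ-limits: (tanh 0.090093, tanh 0.945507) = (0.090, 0.738)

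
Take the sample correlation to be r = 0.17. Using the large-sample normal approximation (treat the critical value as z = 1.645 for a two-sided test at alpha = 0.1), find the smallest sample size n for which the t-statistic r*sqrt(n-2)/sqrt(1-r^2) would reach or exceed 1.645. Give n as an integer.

Need r·√(n−2)/√(1−r²) ≥ 1.645
√(n−2) ≥ 1.645·√(1−0.0289) / 0.17 = 1.645·0.985444 / 0.17 = 9.5356
n−2 ≥ 90.9277  ⇒  n ≥ 92.9277
Smallest integer n = 93

93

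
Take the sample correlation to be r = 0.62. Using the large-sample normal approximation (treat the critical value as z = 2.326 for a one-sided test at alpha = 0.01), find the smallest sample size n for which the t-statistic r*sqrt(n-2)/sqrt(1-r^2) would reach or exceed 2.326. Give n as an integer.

11

Need r·√(n−2)/√(1−r²) ≥ 2.326
√(n−2) ≥ 2.326·√(1−0.3844) / 0.62 = 2.326·0.784602 / 0.62 = 2.9435
n−2 ≥ 8.6642  ⇒  n ≥ 10.6642
Smallest integer n = 11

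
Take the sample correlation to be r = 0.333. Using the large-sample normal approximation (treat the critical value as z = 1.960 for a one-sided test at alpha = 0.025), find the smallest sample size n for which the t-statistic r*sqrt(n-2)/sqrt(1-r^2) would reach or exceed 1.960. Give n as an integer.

Need r·√(n−2)/√(1−r²) ≥ 1.960
√(n−2) ≥ 1.960·√(1−0.110889) / 0.333 = 1.960·0.942927 / 0.333 = 5.5500
n−2 ≥ 30.8025  ⇒  n ≥ 32.8025
Smallest integer n = 33

33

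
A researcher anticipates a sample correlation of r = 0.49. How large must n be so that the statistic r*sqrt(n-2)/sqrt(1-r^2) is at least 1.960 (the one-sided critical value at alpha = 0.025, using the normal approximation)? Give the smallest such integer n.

r√(n−2)/√(1−r²) ≥ 1.960  ⇔  n−2 ≥ (1.960)²·(1−r²)/r²
(1−r²)/r² = (1−0.2401)/0.2401 = 3.1649
n ≥ 2 + 3.8416·3.1649 = 2 + 12.1583 = 14.1583
⌈14.1583⌉ = 15

15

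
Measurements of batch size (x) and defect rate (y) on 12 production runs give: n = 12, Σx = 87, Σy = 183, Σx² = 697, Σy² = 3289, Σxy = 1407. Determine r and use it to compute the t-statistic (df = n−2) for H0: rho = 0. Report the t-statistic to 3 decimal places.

Numerator: nΣxy − (Σx)(Σy) = 12·1407 − (87)(183) = 963
Denominator: √[(nΣx²−(Σx)²)(nΣy²−(Σy)²)]
  nΣx²−(Σx)² = 12·697 − 7569 = 795;  nΣy²−(Σy)² = 12·3289 − 33489 = 5979
  √(795·5979) = √4753305 = 2180.2076
r = 963 / 2180.2076 = 0.4417
t = r·√(n−2)/√(1−r²) = 0.4417·√10 / √(1−0.195099) = 1.396778 / 0.897163 = 1.557

1.557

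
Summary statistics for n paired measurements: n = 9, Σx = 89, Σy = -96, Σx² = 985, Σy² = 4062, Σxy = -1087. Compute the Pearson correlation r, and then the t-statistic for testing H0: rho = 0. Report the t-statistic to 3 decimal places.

Numerator: nΣxy − (Σx)(Σy) = 9·(-1087) − (89)(-96) = -1239
Denominator: √[(nΣx²−(Σx)²)(nΣy²−(Σy)²)]
  nΣx²−(Σx)² = 9·985 − 7921 = 944;  nΣy²−(Σy)² = 9·4062 − 9216 = 27342
  √(944·27342) = √25810848 = 5080.4378
r = -1239 / 5080.4378 = -0.2439
t = r·√(n−2)/√(1−r²) = -0.2439·√7 / √(1−0.059487) = -0.645299 / 0.969800 = -0.665

-0.665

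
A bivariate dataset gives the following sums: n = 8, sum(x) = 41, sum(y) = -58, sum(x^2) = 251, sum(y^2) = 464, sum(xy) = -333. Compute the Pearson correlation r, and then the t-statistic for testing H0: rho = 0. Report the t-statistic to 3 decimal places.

-3.916

S_xy = nΣxy − ΣxΣy = 8·(-333) − 41·(-58) = -2664 − (-2378) = -286
S_xx = nΣx² − (Σx)² = 8·251 − 41² = 2008 − 1681 = 327
S_yy = nΣy² − (Σy)² = 8·464 − (-58)² = 3712 − 3364 = 348
r = S_xy / √(S_xx·S_yy) = -286 / √(327·348) = -286 / √113796 = -286 / 337.3366 = -0.8478
t = r·√(n−2)/√(1−r²) = -0.8478·√6 / √(1−0.718765) = -2.076677 / 0.530316 = -3.916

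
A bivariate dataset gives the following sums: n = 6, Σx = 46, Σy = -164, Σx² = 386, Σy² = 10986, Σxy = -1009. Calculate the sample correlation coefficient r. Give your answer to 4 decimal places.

Numerator: nΣxy − (Σx)(Σy) = 6·(-1009) − (46)(-164) = 1490
Denominator: √[(nΣx²−(Σx)²)(nΣy²−(Σy)²)]
  nΣx²−(Σx)² = 6·386 − 2116 = 200;  nΣy²−(Σy)² = 6·10986 − 26896 = 39020
  √(200·39020) = √7804000 = 2793.5640
r = 1490 / 2793.5640 = 0.5334

0.5334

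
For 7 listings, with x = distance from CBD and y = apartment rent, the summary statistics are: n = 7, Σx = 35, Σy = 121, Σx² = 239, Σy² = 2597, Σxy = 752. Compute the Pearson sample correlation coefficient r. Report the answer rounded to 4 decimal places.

0.8173

Numerator: nΣxy − (Σx)(Σy) = 7·752 − (35)(121) = 1029
Denominator: √[(nΣx²−(Σx)²)(nΣy²−(Σy)²)]
  nΣx²−(Σx)² = 7·239 − 1225 = 448;  nΣy²−(Σy)² = 7·2597 − 14641 = 3538
  √(448·3538) = √1585024 = 1258.9774
r = 1029 / 1258.9774 = 0.8173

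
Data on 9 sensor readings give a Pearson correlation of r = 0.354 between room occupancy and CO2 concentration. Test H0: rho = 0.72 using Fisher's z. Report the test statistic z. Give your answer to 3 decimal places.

-1.317

z_r = atanh(0.354) = 0.370009,  z_0 = atanh(0.72) = 0.907645
SE = 1/√(n−3) = 1/√6 = 0.408248
z = (z_r − z_0)/SE = (0.370009 − 0.907645) / 0.408248 = -0.537636 / 0.408248 = -1.317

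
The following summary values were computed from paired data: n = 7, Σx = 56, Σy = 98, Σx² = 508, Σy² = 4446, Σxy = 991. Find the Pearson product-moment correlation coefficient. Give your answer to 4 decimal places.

0.4820

S_xy = nΣxy − ΣxΣy = 7·991 − 56·98 = 6937 − 5488 = 1449
S_xx = nΣx² − (Σx)² = 7·508 − 56² = 3556 − 3136 = 420
S_yy = nΣy² − (Σy)² = 7·4446 − 98² = 31122 − 9604 = 21518
r = S_xy / √(S_xx·S_yy) = 1449 / √(420·21518) = 1449 / √9037560 = 1449 / 3006.2535 = 0.4820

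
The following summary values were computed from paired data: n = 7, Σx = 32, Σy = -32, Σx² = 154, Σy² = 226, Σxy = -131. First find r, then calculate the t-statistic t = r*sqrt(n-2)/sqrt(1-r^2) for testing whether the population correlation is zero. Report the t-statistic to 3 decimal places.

S_xy = nΣxy − ΣxΣy = 7·(-131) − 32·(-32) = -917 − (-1024) = 107
S_xx = nΣx² − (Σx)² = 7·154 − 32² = 1078 − 1024 = 54
S_yy = nΣy² − (Σy)² = 7·226 − (-32)² = 1582 − 1024 = 558
r = S_xy / √(S_xx·S_yy) = 107 / √(54·558) = 107 / √30132 = 107 / 173.5857 = 0.6164
t = r·√(n−2)/√(1−r²) = 0.6164·√5 / √(1−0.379949) = 1.378312 / 0.787433 = 1.750

1.750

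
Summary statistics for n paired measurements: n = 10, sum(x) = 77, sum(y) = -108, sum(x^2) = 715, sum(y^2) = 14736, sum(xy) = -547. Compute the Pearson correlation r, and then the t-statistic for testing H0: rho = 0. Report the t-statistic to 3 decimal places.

0.641

S_xy = nΣxy − ΣxΣy = 10·(-547) − 77·(-108) = -5470 − (-8316) = 2846
S_xx = nΣx² − (Σx)² = 10·715 − 77² = 7150 − 5929 = 1221
S_yy = nΣy² − (Σy)² = 10·14736 − (-108)² = 147360 − 11664 = 135696
r = S_xy / √(S_xx·S_yy) = 2846 / √(1221·135696) = 2846 / √165684816 = 2846 / 12871.8614 = 0.2211
t = r·√(n−2)/√(1−r²) = 0.2211·√8 / √(1−0.048885) = 0.625365 / 0.975251 = 0.641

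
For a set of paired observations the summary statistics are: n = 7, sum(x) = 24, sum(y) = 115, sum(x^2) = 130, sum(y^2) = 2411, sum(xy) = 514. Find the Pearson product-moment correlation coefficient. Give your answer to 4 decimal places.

S_xy = nΣxy − ΣxΣy = 7·514 − 24·115 = 3598 − 2760 = 838
S_xx = nΣx² − (Σx)² = 7·130 − 24² = 910 − 576 = 334
S_yy = nΣy² − (Σy)² = 7·2411 − 115² = 16877 − 13225 = 3652
r = S_xy / √(S_xx·S_yy) = 838 / √(334·3652) = 838 / √1219768 = 838 / 1104.4311 = 0.7588

0.7588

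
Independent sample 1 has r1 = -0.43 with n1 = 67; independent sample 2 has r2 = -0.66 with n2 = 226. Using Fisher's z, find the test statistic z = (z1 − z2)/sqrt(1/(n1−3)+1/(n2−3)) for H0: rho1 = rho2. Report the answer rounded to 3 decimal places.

z1 = atanh(-0.43) = -0.459897,  z2 = atanh(-0.66) = -0.792814
SE = √(1/(n1−3) + 1/(n2−3)) = √(1/64 + 1/223) = √(0.0156250 + 0.0044843) = √0.0201093 = 0.141807
z = (z1 − z2)/SE = (-0.459897 − (-0.792814)) / 0.141807 = 0.332917 / 0.141807 = 2.348

2.348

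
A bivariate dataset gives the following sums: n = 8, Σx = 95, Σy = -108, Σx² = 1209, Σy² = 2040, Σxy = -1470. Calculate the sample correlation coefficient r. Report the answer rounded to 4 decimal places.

-0.8642

Numerator: nΣxy − (Σx)(Σy) = 8·(-1470) − (95)(-108) = -1500
Denominator: √[(nΣx²−(Σx)²)(nΣy²−(Σy)²)]
  nΣx²−(Σx)² = 8·1209 − 9025 = 647;  nΣy²−(Σy)² = 8·2040 − 11664 = 4656
  √(647·4656) = √3012432 = 1735.6359
r = -1500 / 1735.6359 = -0.8642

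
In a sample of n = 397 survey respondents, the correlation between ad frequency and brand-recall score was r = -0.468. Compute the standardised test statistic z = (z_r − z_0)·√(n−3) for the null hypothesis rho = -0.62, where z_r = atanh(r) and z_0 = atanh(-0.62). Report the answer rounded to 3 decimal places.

4.317

z_r = atanh(-0.468) = -0.507506,  z_0 = atanh(-0.62) = -0.725005
SE = 1/√(n−3) = 1/√394 = 0.050379
z = (z_r − z_0)/SE = (-0.507506 − (-0.725005)) / 0.050379 = 0.217499 / 0.050379 = 4.317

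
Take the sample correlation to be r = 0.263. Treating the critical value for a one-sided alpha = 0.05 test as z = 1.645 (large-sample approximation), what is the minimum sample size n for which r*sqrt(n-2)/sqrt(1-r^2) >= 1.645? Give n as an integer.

r√(n−2)/√(1−r²) ≥ 1.645  ⇔  n−2 ≥ (1.645)²·(1−r²)/r²
(1−r²)/r² = (1−0.069169)/0.069169 = 13.4573
n ≥ 2 + 2.706025·13.4573 = 2 + 36.4158 = 38.4158
⌈38.4158⌉ = 39

39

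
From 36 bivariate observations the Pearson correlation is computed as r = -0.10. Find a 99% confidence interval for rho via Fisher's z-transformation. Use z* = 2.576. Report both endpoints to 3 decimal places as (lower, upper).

z_r = atanh(-0.10) = -0.100335;  SE = 1/√(n−3) = 1/√33 = 0.174078
z-limits: -0.100335 ± 2.576·0.174078 = -0.100335 ± 0.448425 = [-0.548760, 0.348090]
ρ-limits: (tanh -0.548760, tanh 0.348090) = (-0.500, 0.335)

(-0.500, 0.335)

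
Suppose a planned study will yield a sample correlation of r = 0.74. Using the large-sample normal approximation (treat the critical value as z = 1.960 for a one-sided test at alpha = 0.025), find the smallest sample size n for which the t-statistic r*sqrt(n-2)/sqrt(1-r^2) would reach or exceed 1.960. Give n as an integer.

Need r·√(n−2)/√(1−r²) ≥ 1.960
√(n−2) ≥ 1.960·√(1−0.5476) / 0.74 = 1.960·0.672607 / 0.74 = 1.7815
n−2 ≥ 3.1737  ⇒  n ≥ 5.1737
Smallest integer n = 6

6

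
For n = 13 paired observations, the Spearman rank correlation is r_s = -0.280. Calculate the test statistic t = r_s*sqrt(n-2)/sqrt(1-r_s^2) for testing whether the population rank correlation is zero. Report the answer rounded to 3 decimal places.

1 − r_s² = 1 − 0.078400 = 0.921600;  √(1−r_s²) = 0.960000
√(n−2) = √11 = 3.316625
t = r_s·√(n−2)/√(1−r_s²) = -0.280 · 3.316625 / 0.960000 = -0.967

-0.967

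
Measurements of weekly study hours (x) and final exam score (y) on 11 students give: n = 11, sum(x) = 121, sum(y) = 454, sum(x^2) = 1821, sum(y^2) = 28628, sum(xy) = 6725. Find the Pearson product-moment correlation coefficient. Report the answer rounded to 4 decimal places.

Numerator: nΣxy − (Σx)(Σy) = 11·6725 − (121)(454) = 19041
Denominator: √[(nΣx²−(Σx)²)(nΣy²−(Σy)²)]
  nΣx²−(Σx)² = 11·1821 − 14641 = 5390;  nΣy²−(Σy)² = 11·28628 − 206116 = 108792
  √(5390·108792) = √586388880 = 24215.4678
r = 19041 / 24215.4678 = 0.7863

0.7863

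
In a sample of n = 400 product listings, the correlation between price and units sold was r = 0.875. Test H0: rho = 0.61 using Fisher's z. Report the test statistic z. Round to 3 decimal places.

12.854

Fisher z: atanh(0.875) = 1.354025, atanh(0.61) = 0.708921
z = (z_r − z_0)·√(n−3) = (1.354025 − 0.708921)·√397 = 0.645104 · 19.924859 = 12.854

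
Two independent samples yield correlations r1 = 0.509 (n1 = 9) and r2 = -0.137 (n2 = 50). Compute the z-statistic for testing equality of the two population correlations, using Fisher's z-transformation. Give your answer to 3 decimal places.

Fisher z-transforms: z1 = atanh(0.509) = 0.561379, z2 = atanh(-0.137) = -0.137867; difference d = 0.699246
Var(d) = 1/6 + 1/47 = 0.1666667 + 0.0212766 = 0.1879433
z = d/√Var(d) = 0.699246 / √0.1879433 = 0.699246 / 0.433524 = 1.613

1.613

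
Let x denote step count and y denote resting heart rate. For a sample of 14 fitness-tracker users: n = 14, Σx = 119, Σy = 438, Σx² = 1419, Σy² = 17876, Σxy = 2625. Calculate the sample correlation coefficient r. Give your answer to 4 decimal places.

-0.8420

Numerator: nΣxy − (Σx)(Σy) = 14·2625 − (119)(438) = -15372
Denominator: √[(nΣx²−(Σx)²)(nΣy²−(Σy)²)]
  nΣx²−(Σx)² = 14·1419 − 14161 = 5705;  nΣy²−(Σy)² = 14·17876 − 191844 = 58420
  √(5705·58420) = √333286100 = 18256.1250
r = -15372 / 18256.1250 = -0.8420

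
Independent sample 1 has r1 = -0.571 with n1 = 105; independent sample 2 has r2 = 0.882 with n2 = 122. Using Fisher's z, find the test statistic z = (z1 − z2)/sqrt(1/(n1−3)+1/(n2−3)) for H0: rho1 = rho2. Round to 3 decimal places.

-15.072

z1 = atanh(-0.571) = -0.649005,  z2 = atanh(0.882) = 1.384703
SE = √(1/(n1−3) + 1/(n2−3)) = √(1/102 + 1/119) = √(0.0098039 + 0.0084034) = √0.0182073 = 0.134934
z = (z1 − z2)/SE = (-0.649005 − 1.384703) / 0.134934 = -2.033708 / 0.134934 = -15.072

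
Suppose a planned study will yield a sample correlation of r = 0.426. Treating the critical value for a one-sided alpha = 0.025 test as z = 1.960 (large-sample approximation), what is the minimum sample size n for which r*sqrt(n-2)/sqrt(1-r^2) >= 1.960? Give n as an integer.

Need r·√(n−2)/√(1−r²) ≥ 1.960
√(n−2) ≥ 1.960·√(1−0.181476) / 0.426 = 1.960·0.904723 / 0.426 = 4.1626
n−2 ≥ 17.3272  ⇒  n ≥ 19.3272
Smallest integer n = 20

20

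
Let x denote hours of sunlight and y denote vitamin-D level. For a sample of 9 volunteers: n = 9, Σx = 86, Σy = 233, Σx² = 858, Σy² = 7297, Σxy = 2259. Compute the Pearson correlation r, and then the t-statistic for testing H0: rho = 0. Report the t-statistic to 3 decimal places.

0.407

Numerator: nΣxy − (Σx)(Σy) = 9·2259 − (86)(233) = 293
Denominator: √[(nΣx²−(Σx)²)(nΣy²−(Σy)²)]
  nΣx²−(Σx)² = 9·858 − 7396 = 326;  nΣy²−(Σy)² = 9·7297 − 54289 = 11384
  √(326·11384) = √3711184 = 1926.4434
r = 293 / 1926.4434 = 0.1521
t = r·√(n−2)/√(1−r²) = 0.1521·√7 / √(1−0.023134) = 0.402419 / 0.988365 = 0.407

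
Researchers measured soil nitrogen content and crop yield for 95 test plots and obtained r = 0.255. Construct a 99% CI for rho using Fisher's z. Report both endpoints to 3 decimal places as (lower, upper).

Fisher z: z_r = atanh(r) = ½·ln((1+0.255)/(1−0.255)) = 0.260753
SE(z) = 1/√(n−3) = 1/√92 = 0.104257
99% ⇒ z* = 2.576; margin = 2.576·0.104257 = 0.268566
CI on z-scale: (-0.007813, 0.529319)
Back-transform: tanh(-0.007813) = -0.007813, tanh(0.529319) = 0.484860

(-0.008, 0.485)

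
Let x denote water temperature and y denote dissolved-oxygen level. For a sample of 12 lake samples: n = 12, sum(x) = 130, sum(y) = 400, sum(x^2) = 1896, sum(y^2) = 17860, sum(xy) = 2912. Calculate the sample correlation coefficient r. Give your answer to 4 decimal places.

S_xy = nΣxy − ΣxΣy = 12·2912 − 130·400 = 34944 − 52000 = -17056
S_xx = nΣx² − (Σx)² = 12·1896 − 130² = 22752 − 16900 = 5852
S_yy = nΣy² − (Σy)² = 12·17860 − 400² = 214320 − 160000 = 54320
r = S_xy / √(S_xx·S_yy) = -17056 / √(5852·54320) = -17056 / √317880640 = -17056 / 17829.2075 = -0.9566

-0.9566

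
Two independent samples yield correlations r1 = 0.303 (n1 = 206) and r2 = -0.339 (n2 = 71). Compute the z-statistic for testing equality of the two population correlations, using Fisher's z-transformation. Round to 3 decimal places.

4.752

z1 = atanh(0.303) = 0.312820,  z2 = atanh(-0.339) = -0.352962
SE = √(1/(n1−3) + 1/(n2−3)) = √(1/203 + 1/68) = √(0.0049261 + 0.0147059) = √0.0196320 = 0.140114
z = (z1 − z2)/SE = (0.312820 − (-0.352962)) / 0.140114 = 0.665782 / 0.140114 = 4.752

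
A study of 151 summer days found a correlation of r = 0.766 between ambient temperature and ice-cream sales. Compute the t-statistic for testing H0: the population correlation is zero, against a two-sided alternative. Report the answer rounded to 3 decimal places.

14.545

1 − r² = 1 − 0.586756 = 0.413244;  √(1−r²) = 0.642841
√(n−2) = √149 = 12.206556
t = r·√(n−2)/√(1−r²) = 0.766 · 12.206556 / 0.642841 = 14.545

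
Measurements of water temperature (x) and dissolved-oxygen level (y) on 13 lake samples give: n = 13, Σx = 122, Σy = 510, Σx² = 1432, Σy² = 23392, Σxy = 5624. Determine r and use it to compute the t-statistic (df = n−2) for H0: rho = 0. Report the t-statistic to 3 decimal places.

Numerator: nΣxy − (Σx)(Σy) = 13·5624 − (122)(510) = 10892
Denominator: √[(nΣx²−(Σx)²)(nΣy²−(Σy)²)]
  nΣx²−(Σx)² = 13·1432 − 14884 = 3732;  nΣy²−(Σy)² = 13·23392 − 260100 = 43996
  √(3732·43996) = √164193072 = 12813.7845
r = 10892 / 12813.7845 = 0.8500
t = r·√(n−2)/√(1−r²) = 0.8500·√11 / √(1−0.722500) = 2.819131 / 0.526783 = 5.352

5.352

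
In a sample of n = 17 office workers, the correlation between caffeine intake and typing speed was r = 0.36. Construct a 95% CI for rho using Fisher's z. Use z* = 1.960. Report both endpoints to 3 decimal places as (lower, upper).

(-0.146, 0.717)

z_r = atanh(0.36) = 0.376886;  SE = 1/√(n−3) = 1/√14 = 0.267261
z-limits: 0.376886 ± 1.960·0.267261 = 0.376886 ± 0.523832 = [-0.146946, 0.900718]
ρ-limits: (tanh -0.146946, tanh 0.900718) = (-0.146, 0.717)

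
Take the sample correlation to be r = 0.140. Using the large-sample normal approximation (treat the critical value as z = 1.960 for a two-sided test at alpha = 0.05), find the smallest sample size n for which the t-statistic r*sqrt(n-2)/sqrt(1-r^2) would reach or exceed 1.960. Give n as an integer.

195

r√(n−2)/√(1−r²) ≥ 1.960  ⇔  n−2 ≥ (1.960)²·(1−r²)/r²
(1−r²)/r² = (1−0.019600)/0.019600 = 50.0204
n ≥ 2 + 3.8416·50.0204 = 2 + 192.1584 = 194.1584
⌈194.1584⌉ = 195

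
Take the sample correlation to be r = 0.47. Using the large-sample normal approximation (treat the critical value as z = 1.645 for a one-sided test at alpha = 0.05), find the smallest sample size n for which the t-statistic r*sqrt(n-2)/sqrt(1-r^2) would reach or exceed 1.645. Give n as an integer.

r√(n−2)/√(1−r²) ≥ 1.645  ⇔  n−2 ≥ (1.645)²·(1−r²)/r²
(1−r²)/r² = (1−0.2209)/0.2209 = 3.5269
n ≥ 2 + 2.706025·3.5269 = 2 + 9.5439 = 11.5439
⌈11.5439⌉ = 12

12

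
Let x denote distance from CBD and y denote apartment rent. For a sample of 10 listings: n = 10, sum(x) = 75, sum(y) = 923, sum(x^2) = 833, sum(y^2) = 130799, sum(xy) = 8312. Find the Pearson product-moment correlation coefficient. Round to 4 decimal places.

0.3956

S_xy = nΣxy − ΣxΣy = 10·8312 − 75·923 = 83120 − 69225 = 13895
S_xx = nΣx² − (Σx)² = 10·833 − 75² = 8330 − 5625 = 2705
S_yy = nΣy² − (Σy)² = 10·130799 − 923² = 1307990 − 851929 = 456061
r = S_xy / √(S_xx·S_yy) = 13895 / √(2705·456061) = 13895 / √1233645005 = 13895 / 35123.2829 = 0.3956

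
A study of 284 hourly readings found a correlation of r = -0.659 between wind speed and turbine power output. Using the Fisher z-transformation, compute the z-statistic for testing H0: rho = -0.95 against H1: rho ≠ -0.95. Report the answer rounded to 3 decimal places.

17.446

z_r = atanh(-0.659) = -0.791044,  z_0 = atanh(-0.95) = -1.831781
SE = 1/√(n−3) = 1/√281 = 0.059655
z = (z_r − z_0)/SE = (-0.791044 − (-1.831781)) / 0.059655 = 1.040737 / 0.059655 = 17.446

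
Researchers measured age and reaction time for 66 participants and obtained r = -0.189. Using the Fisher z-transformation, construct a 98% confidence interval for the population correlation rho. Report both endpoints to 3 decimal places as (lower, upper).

Fisher z: z_r = atanh(r) = ½·ln((1+(-0.189))/(1−(-0.189))) = -0.191300
SE(z) = 1/√(n−3) = 1/√63 = 0.125988
98% ⇒ z* = 2.326; margin = 2.326·0.125988 = 0.293048
CI on z-scale: (-0.484348, 0.101748)
Back-transform: tanh(-0.484348) = -0.449719, tanh(0.101748) = 0.101398

(-0.450, 0.101)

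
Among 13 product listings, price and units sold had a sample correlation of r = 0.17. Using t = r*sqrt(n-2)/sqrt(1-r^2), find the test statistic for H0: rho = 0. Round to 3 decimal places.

1 − r² = 1 − 0.0289 = 0.9711;  √(1−r²) = 0.985444
√(n−2) = √11 = 3.316625
t = r·√(n−2)/√(1−r²) = 0.17 · 3.316625 / 0.985444 = 0.572

0.572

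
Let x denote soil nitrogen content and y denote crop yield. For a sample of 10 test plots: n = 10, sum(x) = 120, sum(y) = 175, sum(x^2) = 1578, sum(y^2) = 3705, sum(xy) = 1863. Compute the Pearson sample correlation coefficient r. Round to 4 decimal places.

S_xy = nΣxy − ΣxΣy = 10·1863 − 120·175 = 18630 − 21000 = -2370
S_xx = nΣx² − (Σx)² = 10·1578 − 120² = 15780 − 14400 = 1380
S_yy = nΣy² − (Σy)² = 10·3705 − 175² = 37050 − 30625 = 6425
r = S_xy / √(S_xx·S_yy) = -2370 / √(1380·6425) = -2370 / √8866500 = -2370 / 2977.6669 = -0.7959

-0.7959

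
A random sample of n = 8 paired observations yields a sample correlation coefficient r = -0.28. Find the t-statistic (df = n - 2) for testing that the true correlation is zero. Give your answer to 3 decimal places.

-0.714

t = r·√(n−2) / √(1−r²) with r = -0.28, n = 8
  = -0.28·√6 / √(1 − 0.0784)
  = -0.28·2.449490 / 0.960000
  = -0.685857 / 0.960000 = -0.714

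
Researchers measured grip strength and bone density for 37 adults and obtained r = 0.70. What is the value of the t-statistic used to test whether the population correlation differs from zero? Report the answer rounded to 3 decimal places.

t = r·√(n−2) / √(1−r²) with r = 0.70, n = 37
  = 0.70·√35 / √(1 − 0.4900)
  = 0.70·5.916080 / 0.714143
  = 4.141256 / 0.714143 = 5.799

5.799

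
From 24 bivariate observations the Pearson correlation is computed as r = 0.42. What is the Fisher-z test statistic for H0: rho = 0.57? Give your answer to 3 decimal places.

Fisher z: atanh(0.42) = 0.447692, atanh(0.57) = 0.647523
z = (z_r − z_0)·√(n−3) = (0.447692 − 0.647523)·√21 = -0.199831 · 4.582576 = -0.916

-0.916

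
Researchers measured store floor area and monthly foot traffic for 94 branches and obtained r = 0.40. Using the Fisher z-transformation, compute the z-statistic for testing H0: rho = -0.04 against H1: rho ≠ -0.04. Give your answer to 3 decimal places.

z_r = atanh(0.40) = 0.423649,  z_0 = atanh(-0.04) = -0.040021
SE = 1/√(n−3) = 1/√91 = 0.104828
z = (z_r − z_0)/SE = (0.423649 − (-0.040021)) / 0.104828 = 0.463670 / 0.104828 = 4.423

4.423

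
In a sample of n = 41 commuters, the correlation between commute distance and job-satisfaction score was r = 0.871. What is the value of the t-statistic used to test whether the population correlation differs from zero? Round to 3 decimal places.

1 − r² = 1 − 0.758641 = 0.241359;  √(1−r²) = 0.491283
√(n−2) = √39 = 6.244998
t = r·√(n−2)/√(1−r²) = 0.871 · 6.244998 / 0.491283 = 11.072

11.072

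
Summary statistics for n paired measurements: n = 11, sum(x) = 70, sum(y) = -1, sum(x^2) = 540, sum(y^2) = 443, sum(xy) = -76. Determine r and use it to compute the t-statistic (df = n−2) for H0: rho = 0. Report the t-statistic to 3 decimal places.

-1.086

S_xy = nΣxy − ΣxΣy = 11·(-76) − 70·(-1) = -836 − (-70) = -766
S_xx = nΣx² − (Σx)² = 11·540 − 70² = 5940 − 4900 = 1040
S_yy = nΣy² − (Σy)² = 11·443 − (-1)² = 4873 − 1 = 4872
r = S_xy / √(S_xx·S_yy) = -766 / √(1040·4872) = -766 / √5066880 = -766 / 2250.9731 = -0.3403
t = r·√(n−2)/√(1−r²) = -0.3403·√9 / √(1−0.115804) = -1.020900 / 0.940317 = -1.086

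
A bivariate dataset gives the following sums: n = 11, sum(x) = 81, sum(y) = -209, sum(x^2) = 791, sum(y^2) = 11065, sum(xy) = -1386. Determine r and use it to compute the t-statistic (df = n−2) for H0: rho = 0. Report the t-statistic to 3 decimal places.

0.394

S_xy = nΣxy − ΣxΣy = 11·(-1386) − 81·(-209) = -15246 − (-16929) = 1683
S_xx = nΣx² − (Σx)² = 11·791 − 81² = 8701 − 6561 = 2140
S_yy = nΣy² − (Σy)² = 11·11065 − (-209)² = 121715 − 43681 = 78034
r = S_xy / √(S_xx·S_yy) = 1683 / √(2140·78034) = 1683 / √166992760 = 1683 / 12922.5679 = 0.1302
t = r·√(n−2)/√(1−r²) = 0.1302·√9 / √(1−0.016952) = 0.390600 / 0.991488 = 0.394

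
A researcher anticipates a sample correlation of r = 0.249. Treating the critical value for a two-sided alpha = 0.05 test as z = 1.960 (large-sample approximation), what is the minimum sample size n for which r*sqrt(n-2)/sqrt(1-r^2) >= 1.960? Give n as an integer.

61

r√(n−2)/√(1−r²) ≥ 1.960  ⇔  n−2 ≥ (1.960)²·(1−r²)/r²
(1−r²)/r² = (1−0.062001)/0.062001 = 15.1288
n ≥ 2 + 3.8416·15.1288 = 2 + 58.1188 = 60.1188
⌈60.1188⌉ = 61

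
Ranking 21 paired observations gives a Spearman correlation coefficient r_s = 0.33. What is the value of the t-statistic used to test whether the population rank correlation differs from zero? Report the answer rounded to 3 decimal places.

1.524

1 − r_s² = 1 − 0.1089 = 0.8911;  √(1−r_s²) = 0.943981
√(n−2) = √19 = 4.358899
t = r_s·√(n−2)/√(1−r_s²) = 0.33 · 4.358899 / 0.943981 = 1.524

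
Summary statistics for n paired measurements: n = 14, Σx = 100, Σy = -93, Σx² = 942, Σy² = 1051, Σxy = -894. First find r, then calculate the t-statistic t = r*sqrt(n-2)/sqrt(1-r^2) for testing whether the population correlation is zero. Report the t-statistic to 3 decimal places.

S_xy = nΣxy − ΣxΣy = 14·(-894) − 100·(-93) = -12516 − (-9300) = -3216
S_xx = nΣx² − (Σx)² = 14·942 − 100² = 13188 − 10000 = 3188
S_yy = nΣy² − (Σy)² = 14·1051 − (-93)² = 14714 − 8649 = 6065
r = S_xy / √(S_xx·S_yy) = -3216 / √(3188·6065) = -3216 / √19335220 = -3216 / 4397.1832 = -0.7314
t = r·√(n−2)/√(1−r²) = -0.7314·√12 / √(1−0.534946) = -2.533644 / 0.681949 = -3.715

-3.715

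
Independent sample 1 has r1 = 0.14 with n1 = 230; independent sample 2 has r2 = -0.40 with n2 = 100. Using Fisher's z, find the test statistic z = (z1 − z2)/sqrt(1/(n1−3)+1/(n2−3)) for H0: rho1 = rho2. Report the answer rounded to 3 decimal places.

4.654

z1 = atanh(0.14) = 0.140926,  z2 = atanh(-0.40) = -0.423649
SE = √(1/(n1−3) + 1/(n2−3)) = √(1/227 + 1/97) = √(0.0044053 + 0.0103093) = √0.0147146 = 0.121304
z = (z1 − z2)/SE = (0.140926 − (-0.423649)) / 0.121304 = 0.564575 / 0.121304 = 4.654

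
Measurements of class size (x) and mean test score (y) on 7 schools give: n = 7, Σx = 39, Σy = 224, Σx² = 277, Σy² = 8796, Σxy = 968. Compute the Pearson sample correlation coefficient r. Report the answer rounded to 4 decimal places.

-0.8980

Numerator: nΣxy − (Σx)(Σy) = 7·968 − (39)(224) = -1960
Denominator: √[(nΣx²−(Σx)²)(nΣy²−(Σy)²)]
  nΣx²−(Σx)² = 7·277 − 1521 = 418;  nΣy²−(Σy)² = 7·8796 − 50176 = 11396
  √(418·11396) = √4763528 = 2182.5508
r = -1960 / 2182.5508 = -0.8980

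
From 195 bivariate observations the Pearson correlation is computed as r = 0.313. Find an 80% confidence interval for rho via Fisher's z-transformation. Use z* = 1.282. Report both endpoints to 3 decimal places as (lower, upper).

(0.227, 0.394)

z_r = atanh(0.313) = 0.323868;  SE = 1/√(n−3) = 1/√192 = 0.072169
z-limits: 0.323868 ± 1.282·0.072169 = 0.323868 ± 0.092521 = [0.231347, 0.416389]
ρ-limits: (tanh 0.231347, tanh 0.416389) = (0.227, 0.394)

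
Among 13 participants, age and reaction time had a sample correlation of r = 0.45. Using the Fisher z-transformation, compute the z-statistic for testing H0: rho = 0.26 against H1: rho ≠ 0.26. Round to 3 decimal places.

0.691

z_r = atanh(0.45) = 0.484700,  z_0 = atanh(0.26) = 0.266108
SE = 1/√(n−3) = 1/√10 = 0.316228
z = (z_r − z_0)/SE = (0.484700 − 0.266108) / 0.316228 = 0.218592 / 0.316228 = 0.691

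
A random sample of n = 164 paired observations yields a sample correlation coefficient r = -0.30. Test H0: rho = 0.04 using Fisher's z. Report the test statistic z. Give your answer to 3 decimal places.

-4.435

Fisher z: atanh(-0.30) = -0.309520, atanh(0.04) = 0.040021
z = (z_r − z_0)·√(n−3) = (-0.309520 − 0.040021)·√161 = -0.349541 · 12.688578 = -4.435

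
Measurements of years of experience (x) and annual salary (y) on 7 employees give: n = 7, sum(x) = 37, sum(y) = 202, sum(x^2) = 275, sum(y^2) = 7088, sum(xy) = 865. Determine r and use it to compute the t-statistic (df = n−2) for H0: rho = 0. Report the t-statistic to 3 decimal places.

S_xy = nΣxy − ΣxΣy = 7·865 − 37·202 = 6055 − 7474 = -1419
S_xx = nΣx² − (Σx)² = 7·275 − 37² = 1925 − 1369 = 556
S_yy = nΣy² − (Σy)² = 7·7088 − 202² = 49616 − 40804 = 8812
r = S_xy / √(S_xx·S_yy) = -1419 / √(556·8812) = -1419 / √4899472 = -1419 / 2213.4751 = -0.6411
t = r·√(n−2)/√(1−r²) = -0.6411·√5 / √(1−0.411009) = -1.433543 / 0.767457 = -1.868

-1.868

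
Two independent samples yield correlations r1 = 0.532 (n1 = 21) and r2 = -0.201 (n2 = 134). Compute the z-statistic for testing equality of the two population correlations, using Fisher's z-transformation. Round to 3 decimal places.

z1 = atanh(0.532) = 0.592931,  z2 = atanh(-0.201) = -0.203774
SE = √(1/(n1−3) + 1/(n2−3)) = √(1/18 + 1/131) = √(0.0555556 + 0.0076336) = √0.0631892 = 0.251375
z = (z1 − z2)/SE = (0.592931 − (-0.203774)) / 0.251375 = 0.796705 / 0.251375 = 3.169

3.169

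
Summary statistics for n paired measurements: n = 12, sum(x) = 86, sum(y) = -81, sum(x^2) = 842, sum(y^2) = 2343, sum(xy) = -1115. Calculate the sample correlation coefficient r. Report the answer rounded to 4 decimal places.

S_xy = nΣxy − ΣxΣy = 12·(-1115) − 86·(-81) = -13380 − (-6966) = -6414
S_xx = nΣx² − (Σx)² = 12·842 − 86² = 10104 − 7396 = 2708
S_yy = nΣy² − (Σy)² = 12·2343 − (-81)² = 28116 − 6561 = 21555
r = S_xy / √(S_xx·S_yy) = -6414 / √(2708·21555) = -6414 / √58370940 = -6414 / 7640.0877 = -0.8395

-0.8395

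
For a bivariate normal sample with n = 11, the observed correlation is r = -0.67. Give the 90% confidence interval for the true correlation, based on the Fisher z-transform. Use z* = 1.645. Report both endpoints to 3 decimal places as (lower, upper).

(-0.884, -0.225)

z_r = atanh(-0.67) = -0.810743;  SE = 1/√(n−3) = 1/√8 = 0.353553
z-limits: -0.810743 ± 1.645·0.353553 = -0.810743 ± 0.581595 = [-1.392338, -0.229148]
ρ-limits: (tanh -1.392338, tanh -0.229148) = (-0.884, -0.225)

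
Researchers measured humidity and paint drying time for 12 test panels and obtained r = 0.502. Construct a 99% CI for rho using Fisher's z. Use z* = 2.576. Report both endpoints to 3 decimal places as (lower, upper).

(-0.297, 0.888)

Fisher z: z_r = atanh(r) = ½·ln((1+0.502)/(1−0.502)) = 0.551976
SE(z) = 1/√(n−3) = 1/√9 = 0.333333
99% ⇒ z* = 2.576; margin = 2.576·0.333333 = 0.858666
CI on z-scale: (-0.306690, 1.410642)
Back-transform: tanh(-0.306690) = -0.297423, tanh(1.410642) = 0.887630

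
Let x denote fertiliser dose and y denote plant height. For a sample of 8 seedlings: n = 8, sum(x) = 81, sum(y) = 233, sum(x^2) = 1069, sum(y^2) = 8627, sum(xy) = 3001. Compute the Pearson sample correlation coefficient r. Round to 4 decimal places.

0.9483

Numerator: nΣxy − (Σx)(Σy) = 8·3001 − (81)(233) = 5135
Denominator: √[(nΣx²−(Σx)²)(nΣy²−(Σy)²)]
  nΣx²−(Σx)² = 8·1069 − 6561 = 1991;  nΣy²−(Σy)² = 8·8627 − 54289 = 14727
  √(1991·14727) = √29321457 = 5414.9291
r = 5135 / 5414.9291 = 0.9483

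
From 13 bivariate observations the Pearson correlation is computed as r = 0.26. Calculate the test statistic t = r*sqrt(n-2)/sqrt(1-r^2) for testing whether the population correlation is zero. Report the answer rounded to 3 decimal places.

1 − r² = 1 − 0.0676 = 0.9324;  √(1−r²) = 0.965609
√(n−2) = √11 = 3.316625
t = r·√(n−2)/√(1−r²) = 0.26 · 3.316625 / 0.965609 = 0.893

0.893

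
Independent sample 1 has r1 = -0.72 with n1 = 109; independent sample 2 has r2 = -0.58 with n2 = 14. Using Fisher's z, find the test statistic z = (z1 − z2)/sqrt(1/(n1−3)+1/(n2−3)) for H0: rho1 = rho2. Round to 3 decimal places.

-0.774

z1 = atanh(-0.72) = -0.907645,  z2 = atanh(-0.58) = -0.662463
SE = √(1/(n1−3) + 1/(n2−3)) = √(1/106 + 1/11) = √(0.0094340 + 0.0909091) = √0.1003431 = 0.316770
z = (z1 − z2)/SE = (-0.907645 − (-0.662463)) / 0.316770 = -0.245182 / 0.316770 = -0.774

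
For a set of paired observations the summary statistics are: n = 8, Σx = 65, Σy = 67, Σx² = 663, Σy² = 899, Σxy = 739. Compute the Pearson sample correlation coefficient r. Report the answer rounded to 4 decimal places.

0.9117

S_xy = nΣxy − ΣxΣy = 8·739 − 65·67 = 5912 − 4355 = 1557
S_xx = nΣx² − (Σx)² = 8·663 − 65² = 5304 − 4225 = 1079
S_yy = nΣy² − (Σy)² = 8·899 − 67² = 7192 − 4489 = 2703
r = S_xy / √(S_xx·S_yy) = 1557 / √(1079·2703) = 1557 / √2916537 = 1557 / 1707.7872 = 0.9117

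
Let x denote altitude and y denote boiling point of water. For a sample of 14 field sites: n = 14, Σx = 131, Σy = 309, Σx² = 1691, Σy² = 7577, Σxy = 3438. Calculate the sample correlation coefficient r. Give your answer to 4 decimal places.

0.9212

Numerator: nΣxy − (Σx)(Σy) = 14·3438 − (131)(309) = 7653
Denominator: √[(nΣx²−(Σx)²)(nΣy²−(Σy)²)]
  nΣx²−(Σx)² = 14·1691 − 17161 = 6513;  nΣy²−(Σy)² = 14·7577 − 95481 = 10597
  √(6513·10597) = √69018261 = 8307.7230
r = 7653 / 8307.7230 = 0.9212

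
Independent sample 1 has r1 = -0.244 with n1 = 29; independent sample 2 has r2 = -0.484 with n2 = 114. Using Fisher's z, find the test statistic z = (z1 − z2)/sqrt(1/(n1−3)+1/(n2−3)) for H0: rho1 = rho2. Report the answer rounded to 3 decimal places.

Fisher z-transforms: z1 = atanh(-0.244) = -0.249023, z2 = atanh(-0.484) = -0.528195; difference d = 0.279172
Var(d) = 1/26 + 1/111 = 0.0384615 + 0.0090090 = 0.0474705
z = d/√Var(d) = 0.279172 / √0.0474705 = 0.279172 / 0.217877 = 1.281

1.281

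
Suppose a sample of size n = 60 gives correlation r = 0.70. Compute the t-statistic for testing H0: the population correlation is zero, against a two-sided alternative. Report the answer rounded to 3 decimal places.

7.465

t = r·√(n−2) / √(1−r²) with r = 0.70, n = 60
  = 0.70·√58 / √(1 − 0.4900)
  = 0.70·7.615773 / 0.714143
  = 5.331041 / 0.714143 = 7.465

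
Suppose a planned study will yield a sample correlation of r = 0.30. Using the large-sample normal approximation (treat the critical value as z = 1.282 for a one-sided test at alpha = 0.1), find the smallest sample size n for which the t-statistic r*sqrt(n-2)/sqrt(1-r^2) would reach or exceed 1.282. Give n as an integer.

Need r·√(n−2)/√(1−r²) ≥ 1.282
√(n−2) ≥ 1.282·√(1−0.0900) / 0.30 = 1.282·0.953939 / 0.30 = 4.0765
n−2 ≥ 16.6179  ⇒  n ≥ 18.6179
Smallest integer n = 19

19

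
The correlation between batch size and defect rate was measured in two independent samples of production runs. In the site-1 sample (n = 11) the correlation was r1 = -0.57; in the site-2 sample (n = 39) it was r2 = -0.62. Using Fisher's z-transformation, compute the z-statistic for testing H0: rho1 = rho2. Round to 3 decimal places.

z1 = atanh(-0.57) = -0.647523,  z2 = atanh(-0.62) = -0.725005
SE = √(1/(n1−3) + 1/(n2−3)) = √(1/8 + 1/36) = √(0.1250000 + 0.0277778) = √0.1527778 = 0.390868
z = (z1 − z2)/SE = (-0.647523 − (-0.725005)) / 0.390868 = 0.077482 / 0.390868 = 0.198

0.198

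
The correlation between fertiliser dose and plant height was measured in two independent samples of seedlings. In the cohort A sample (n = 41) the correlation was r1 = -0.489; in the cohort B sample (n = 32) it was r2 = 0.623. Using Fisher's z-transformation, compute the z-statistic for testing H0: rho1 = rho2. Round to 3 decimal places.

-5.129

Fisher z-transforms: z1 = atanh(-0.489) = -0.534745, z2 = atanh(0.623) = 0.729893; difference d = -1.264638
Var(d) = 1/38 + 1/29 = 0.0263158 + 0.0344828 = 0.0607986
z = d/√Var(d) = -1.264638 / √0.0607986 = -1.264638 / 0.246574 = -5.129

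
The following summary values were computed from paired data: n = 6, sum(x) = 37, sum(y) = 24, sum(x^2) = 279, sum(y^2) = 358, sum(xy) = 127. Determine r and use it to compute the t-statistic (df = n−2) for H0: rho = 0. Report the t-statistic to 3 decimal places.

-0.370

S_xy = nΣxy − ΣxΣy = 6·127 − 37·24 = 762 − 888 = -126
S_xx = nΣx² − (Σx)² = 6·279 − 37² = 1674 − 1369 = 305
S_yy = nΣy² − (Σy)² = 6·358 − 24² = 2148 − 576 = 1572
r = S_xy / √(S_xx·S_yy) = -126 / √(305·1572) = -126 / √479460 = -126 / 692.4305 = -0.1820
t = r·√(n−2)/√(1−r²) = -0.1820·√4 / √(1−0.033124) = -0.364000 / 0.983299 = -0.370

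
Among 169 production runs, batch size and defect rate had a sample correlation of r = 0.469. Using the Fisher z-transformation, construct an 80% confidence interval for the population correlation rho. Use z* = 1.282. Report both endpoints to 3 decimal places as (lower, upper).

(0.388, 0.543)

z_r = atanh(0.469) = 0.508788;  SE = 1/√(n−3) = 1/√166 = 0.077615
z-limits: 0.508788 ± 1.282·0.077615 = 0.508788 ± 0.099502 = [0.409286, 0.608290]
ρ-limits: (tanh 0.409286, tanh 0.608290) = (0.388, 0.543)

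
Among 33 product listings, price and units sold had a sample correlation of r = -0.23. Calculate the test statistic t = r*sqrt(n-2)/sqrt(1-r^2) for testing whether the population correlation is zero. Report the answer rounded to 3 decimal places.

t = r·√(n−2) / √(1−r²) with r = -0.23, n = 33
  = -0.23·√31 / √(1 − 0.0529)
  = -0.23·5.567764 / 0.973191
  = -1.280586 / 0.973191 = -1.316

-1.316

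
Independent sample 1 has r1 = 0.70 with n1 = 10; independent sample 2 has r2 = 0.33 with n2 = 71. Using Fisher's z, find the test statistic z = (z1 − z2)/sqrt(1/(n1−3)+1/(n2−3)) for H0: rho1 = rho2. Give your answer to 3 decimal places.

1.321

z1 = atanh(0.70) = 0.867301,  z2 = atanh(0.33) = 0.342828
SE = √(1/(n1−3) + 1/(n2−3)) = √(1/7 + 1/68) = √(0.1428571 + 0.0147059) = √0.1575630 = 0.396942
z = (z1 − z2)/SE = (0.867301 − 0.342828) / 0.396942 = 0.524473 / 0.396942 = 1.321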